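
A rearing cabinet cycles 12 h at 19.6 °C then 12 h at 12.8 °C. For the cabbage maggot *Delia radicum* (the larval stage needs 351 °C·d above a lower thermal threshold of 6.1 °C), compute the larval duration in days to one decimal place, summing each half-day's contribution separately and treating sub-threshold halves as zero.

34.8 days

Day half: max(0, 19.6 − 6.1) × 0.5 = 13.5 × 0.5 = 6.75 DD.
Night half: max(0, 12.8 − 6.1) × 0.5 = 6.7 × 0.5 = 3.35 DD.
Per 24 h: 10.10 DD/day.
Duration = 351 / 10.10 = 34.752 ≈ 34.8 days.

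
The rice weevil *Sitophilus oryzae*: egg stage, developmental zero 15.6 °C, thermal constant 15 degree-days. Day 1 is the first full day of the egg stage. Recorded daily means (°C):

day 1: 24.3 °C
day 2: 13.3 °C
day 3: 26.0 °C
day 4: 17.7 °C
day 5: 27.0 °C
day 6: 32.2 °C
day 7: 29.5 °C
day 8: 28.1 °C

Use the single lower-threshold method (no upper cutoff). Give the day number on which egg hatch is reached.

Daily DD above 15.6 °C: 8.7, 0.0, 10.4, 2.1, 11.4, 16.6, 13.9, 12.5.
Cumulative: 8.7, 8.7, 19.1, 21.2, 32.6, 49.2, 63.1, 75.6.
The total first reaches 15 DD on day 3.

day 3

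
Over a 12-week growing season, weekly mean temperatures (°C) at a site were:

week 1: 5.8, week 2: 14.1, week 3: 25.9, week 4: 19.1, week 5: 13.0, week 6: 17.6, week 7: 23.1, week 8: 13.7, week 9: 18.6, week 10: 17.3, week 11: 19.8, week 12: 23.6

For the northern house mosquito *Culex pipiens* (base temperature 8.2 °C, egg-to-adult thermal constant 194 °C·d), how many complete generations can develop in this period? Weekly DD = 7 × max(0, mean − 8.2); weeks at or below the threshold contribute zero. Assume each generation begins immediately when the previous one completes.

4 generations

Weekly DD (7 × max(0, T̄ − 8.2)): 0.0, 41.3, 123.9, 76.3, 33.6, 65.8, 104.3, 38.5, 72.8, 63.7, 81.2, 107.8.
Season total = 809.2 DD.
Complete generations = ⌊809.2 / 194⌋ = 4.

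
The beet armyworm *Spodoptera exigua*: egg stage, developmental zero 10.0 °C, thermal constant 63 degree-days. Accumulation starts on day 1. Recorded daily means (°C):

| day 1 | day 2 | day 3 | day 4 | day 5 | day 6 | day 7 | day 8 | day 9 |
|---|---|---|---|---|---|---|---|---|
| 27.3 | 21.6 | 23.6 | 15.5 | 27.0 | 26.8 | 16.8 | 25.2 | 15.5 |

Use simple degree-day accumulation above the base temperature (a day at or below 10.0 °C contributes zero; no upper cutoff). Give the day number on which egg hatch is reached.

day 5

Daily DD above 10.0 °C: 17.3, 11.6, 13.6, 5.5, 17.0, 16.8, 6.8, 15.2, 5.5.
Cumulative: 17.3, 28.9, 42.5, 48.0, 65.0, 81.8, 88.6, 103.8, 109.3.
The total first reaches 63 DD on day 5.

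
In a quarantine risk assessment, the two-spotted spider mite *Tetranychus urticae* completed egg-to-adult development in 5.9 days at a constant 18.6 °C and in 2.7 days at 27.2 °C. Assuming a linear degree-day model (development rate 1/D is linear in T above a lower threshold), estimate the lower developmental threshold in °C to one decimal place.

Linear rate model ⇒ the product D·(T − T_b) is constant across temperatures.
5.9·(18.6 − T_b) = 2.7·(27.2 − T_b)
T_b = (5.9·18.6 − 2.7·27.2) / (5.9 − 2.7) = 36.30 / 3.2 = 11.344 °C ≈ 11.3 °C.

11.3 °C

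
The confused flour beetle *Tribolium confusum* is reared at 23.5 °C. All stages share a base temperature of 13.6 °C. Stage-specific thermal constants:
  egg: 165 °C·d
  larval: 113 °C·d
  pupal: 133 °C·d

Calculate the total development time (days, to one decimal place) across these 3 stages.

41.5 days

Daily accumulation at 23.5 °C = 23.5 − 13.6 = 9.9 DD/day.
Total K = 165 + 113 + 133 = 411 DD.
Total duration = 411 / 9.9 = 41.515 ≈ 41.5 days.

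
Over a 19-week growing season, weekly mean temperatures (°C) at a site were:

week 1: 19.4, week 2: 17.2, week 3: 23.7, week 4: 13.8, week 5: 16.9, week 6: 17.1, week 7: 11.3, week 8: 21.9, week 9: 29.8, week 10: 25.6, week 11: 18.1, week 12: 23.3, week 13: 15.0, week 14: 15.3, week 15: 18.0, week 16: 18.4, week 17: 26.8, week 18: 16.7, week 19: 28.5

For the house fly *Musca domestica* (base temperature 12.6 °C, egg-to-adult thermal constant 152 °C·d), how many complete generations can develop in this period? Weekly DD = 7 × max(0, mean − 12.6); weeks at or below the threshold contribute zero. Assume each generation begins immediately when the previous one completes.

6 generations

Weekly DD (7 × max(0, T̄ − 12.6)): 47.6, 32.2, 77.7, 8.4, 30.1, 31.5, 0.0, 65.1, 120.4, 91.0, 38.5, 74.9, 16.8, 18.9, 37.8, 40.6, 99.4, 28.7, 111.3.
Season total = 970.9 DD.
Complete generations = ⌊970.9 / 152⌋ = 6.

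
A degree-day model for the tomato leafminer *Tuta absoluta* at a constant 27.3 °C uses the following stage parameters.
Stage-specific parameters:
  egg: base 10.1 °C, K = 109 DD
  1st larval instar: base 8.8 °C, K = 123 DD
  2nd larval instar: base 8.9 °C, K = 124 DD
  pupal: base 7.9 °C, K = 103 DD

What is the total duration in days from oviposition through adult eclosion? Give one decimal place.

egg: 109 / (27.3 − 10.1) = 109 / 17.2 = 6.337 d.
1st larval instar: 123 / (27.3 − 8.8) = 123 / 18.5 = 6.649 d.
2nd larval instar: 124 / (27.3 − 8.9) = 124 / 18.4 = 6.739 d.
pupal: 103 / (27.3 − 7.9) = 103 / 19.4 = 5.309 d.
Sum = 25.034 ≈ 25.0 days.

25.0 days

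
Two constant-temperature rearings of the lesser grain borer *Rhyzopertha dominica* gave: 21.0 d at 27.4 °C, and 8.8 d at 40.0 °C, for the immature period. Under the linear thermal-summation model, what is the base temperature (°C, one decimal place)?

18.3 °C

Under the model K = D·(T − T_b), so D₁·(T₁ − T_b) = D₂·(T₂ − T_b).
21.0·(27.4 − T_b) = 8.8·(40.0 − T_b)
T_b = (21.0·27.4 − 8.8·40.0) / (21.0 − 8.8) = 223.40 / 12.2 = 18.311 °C ≈ 18.3 °C.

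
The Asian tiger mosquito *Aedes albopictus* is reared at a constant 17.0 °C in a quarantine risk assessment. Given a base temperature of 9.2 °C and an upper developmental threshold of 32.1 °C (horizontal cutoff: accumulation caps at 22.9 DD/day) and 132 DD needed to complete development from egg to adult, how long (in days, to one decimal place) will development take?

Daily accumulation = 17.0 − 9.2 = 7.8 DD/day.
Duration = 132 / 7.8 = 16.923 ≈ 16.9 days.

16.9 days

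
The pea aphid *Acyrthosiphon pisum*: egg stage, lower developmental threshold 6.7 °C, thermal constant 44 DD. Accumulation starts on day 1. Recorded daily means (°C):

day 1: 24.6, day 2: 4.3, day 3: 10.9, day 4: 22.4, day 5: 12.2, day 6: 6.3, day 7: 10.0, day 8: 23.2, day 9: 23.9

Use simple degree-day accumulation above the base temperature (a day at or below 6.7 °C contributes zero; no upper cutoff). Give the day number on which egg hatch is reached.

Daily DD above 6.7 °C: 17.9, 0.0, 4.2, 15.7, 5.5, 0.0, 3.3, 16.5, 17.2.
Cumulative: 17.9, 17.9, 22.1, 37.8, 43.3, 43.3, 46.6, 63.1, 80.3.
The total first reaches 44 DD on day 7.

day 7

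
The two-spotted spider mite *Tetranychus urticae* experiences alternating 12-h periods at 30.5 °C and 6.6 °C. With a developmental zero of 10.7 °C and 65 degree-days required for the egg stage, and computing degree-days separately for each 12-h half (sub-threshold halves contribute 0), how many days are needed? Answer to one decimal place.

6.6 days

Day half: max(0, 30.5 − 10.7) × 0.5 = 19.8 × 0.5 = 9.90 DD.
Night half: max(0, 6.6 − 10.7) × 0.5 = 0.0 × 0.5 = 0.00 DD.
Per 24 h: 9.90 DD/day.
Duration = 65 / 9.90 = 6.566 ≈ 6.6 days.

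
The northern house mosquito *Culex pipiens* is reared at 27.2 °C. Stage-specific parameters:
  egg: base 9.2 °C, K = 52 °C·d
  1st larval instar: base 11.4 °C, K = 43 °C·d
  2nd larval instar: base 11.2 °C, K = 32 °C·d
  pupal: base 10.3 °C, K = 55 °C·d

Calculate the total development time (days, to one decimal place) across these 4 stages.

egg: 52 / (27.2 − 9.2) = 52 / 18.0 = 2.889 d.
1st larval instar: 43 / (27.2 − 11.4) = 43 / 15.8 = 2.722 d.
2nd larval instar: 32 / (27.2 − 11.2) = 32 / 16.0 = 2.000 d.
pupal: 55 / (27.2 − 10.3) = 55 / 16.9 = 3.254 d.
Sum = 10.865 ≈ 10.9 days.

10.9 days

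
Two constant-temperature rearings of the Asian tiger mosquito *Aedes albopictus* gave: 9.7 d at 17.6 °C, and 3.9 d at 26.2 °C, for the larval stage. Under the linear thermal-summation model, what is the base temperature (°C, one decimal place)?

11.8 °C

Linear rate model ⇒ the product D·(T − T_b) is constant across temperatures.
9.7·(17.6 − T_b) = 3.9·(26.2 − T_b)
T_b = (9.7·17.6 − 3.9·26.2) / (9.7 − 3.9) = 68.54 / 5.8 = 11.817 °C ≈ 11.8 °C.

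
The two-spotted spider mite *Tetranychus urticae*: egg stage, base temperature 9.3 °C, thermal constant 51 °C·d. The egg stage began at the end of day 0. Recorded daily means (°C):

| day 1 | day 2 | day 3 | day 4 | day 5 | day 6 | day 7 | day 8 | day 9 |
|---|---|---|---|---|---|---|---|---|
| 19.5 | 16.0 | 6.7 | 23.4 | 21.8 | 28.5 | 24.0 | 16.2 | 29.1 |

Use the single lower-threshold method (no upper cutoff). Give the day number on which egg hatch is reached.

Daily DD above 9.3 °C: 10.2, 6.7, 0.0, 14.1, 12.5, 19.2, 14.7, 6.9, 19.8.
Cumulative: 10.2, 16.9, 16.9, 31.0, 43.5, 62.7, 77.4, 84.3, 104.1.
The total first reaches 51 DD on day 6.

day 6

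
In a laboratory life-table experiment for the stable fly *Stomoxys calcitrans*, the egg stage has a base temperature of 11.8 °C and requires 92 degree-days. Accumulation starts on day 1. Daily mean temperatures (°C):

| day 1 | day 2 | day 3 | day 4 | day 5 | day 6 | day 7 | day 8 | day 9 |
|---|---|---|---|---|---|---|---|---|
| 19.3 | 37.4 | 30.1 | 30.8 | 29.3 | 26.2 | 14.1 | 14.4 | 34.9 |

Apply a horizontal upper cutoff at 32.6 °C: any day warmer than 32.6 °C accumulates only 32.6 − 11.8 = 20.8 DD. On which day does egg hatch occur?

day 6

Daily DD above 11.8 °C (capped at 20.8): 7.5, 20.8, 18.3, 19.0, 17.5, 14.4, 2.3, 2.6, 20.8.
Cumulative: 7.5, 28.3, 46.6, 65.6, 83.1, 97.5, 99.8, 102.4, 123.2.
The total first reaches 92 DD on day 6.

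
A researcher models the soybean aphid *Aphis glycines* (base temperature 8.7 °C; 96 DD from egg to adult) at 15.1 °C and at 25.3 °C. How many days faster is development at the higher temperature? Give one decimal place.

9.2 days

At 15.1 °C: 96 / (15.1 − 8.7) = 96 / 6.4 = 15.000 d.
At 25.3 °C: 96 / (25.3 − 8.7) = 96 / 16.6 = 5.783 d.
Difference = |15.000 − 5.783| = 9.217 ≈ 9.2 days.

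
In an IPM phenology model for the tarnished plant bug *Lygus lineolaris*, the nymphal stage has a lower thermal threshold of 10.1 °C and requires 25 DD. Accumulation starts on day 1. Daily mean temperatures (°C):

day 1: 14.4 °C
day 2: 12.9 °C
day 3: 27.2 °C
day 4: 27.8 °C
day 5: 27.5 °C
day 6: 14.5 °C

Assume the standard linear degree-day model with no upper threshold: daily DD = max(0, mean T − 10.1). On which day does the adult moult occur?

Daily DD above 10.1 °C: 4.3, 2.8, 17.1, 17.7, 17.4, 4.4.
Cumulative: 4.3, 7.1, 24.2, 41.9, 59.3, 63.7.
The total first reaches 25 DD on day 4.

day 4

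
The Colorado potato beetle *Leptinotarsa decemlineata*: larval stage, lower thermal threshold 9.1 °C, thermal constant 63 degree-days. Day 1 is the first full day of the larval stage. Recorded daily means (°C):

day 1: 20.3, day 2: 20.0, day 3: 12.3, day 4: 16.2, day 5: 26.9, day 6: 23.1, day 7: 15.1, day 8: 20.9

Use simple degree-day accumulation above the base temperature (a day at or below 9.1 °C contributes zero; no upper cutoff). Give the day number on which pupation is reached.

Daily DD above 9.1 °C: 11.2, 10.9, 3.2, 7.1, 17.8, 14.0, 6.0, 11.8.
Cumulative: 11.2, 22.1, 25.3, 32.4, 50.2, 64.2, 70.2, 82.0.
The total first reaches 63 DD on day 6.

day 6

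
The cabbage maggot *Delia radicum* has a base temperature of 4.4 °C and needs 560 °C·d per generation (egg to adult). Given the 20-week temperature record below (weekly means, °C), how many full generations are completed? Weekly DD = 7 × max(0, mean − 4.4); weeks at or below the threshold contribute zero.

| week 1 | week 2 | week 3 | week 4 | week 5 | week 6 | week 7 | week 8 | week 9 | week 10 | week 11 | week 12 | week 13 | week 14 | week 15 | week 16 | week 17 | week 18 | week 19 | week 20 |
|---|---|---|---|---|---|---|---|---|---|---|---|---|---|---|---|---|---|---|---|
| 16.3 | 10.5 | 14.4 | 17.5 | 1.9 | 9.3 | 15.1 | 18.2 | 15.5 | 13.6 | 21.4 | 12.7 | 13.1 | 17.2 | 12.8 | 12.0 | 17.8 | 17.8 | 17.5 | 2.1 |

Weekly DD (7 × max(0, T̄ − 4.4)): 83.3, 42.7, 70.0, 91.7, 0.0, 34.3, 74.9, 96.6, 77.7, 64.4, 119.0, 58.1, 60.9, 89.6, 58.8, 53.2, 93.8, 93.8, 91.7, 0.0.
Season total = 1354.5 DD.
Complete generations = ⌊1354.5 / 560⌋ = 2.

2 generations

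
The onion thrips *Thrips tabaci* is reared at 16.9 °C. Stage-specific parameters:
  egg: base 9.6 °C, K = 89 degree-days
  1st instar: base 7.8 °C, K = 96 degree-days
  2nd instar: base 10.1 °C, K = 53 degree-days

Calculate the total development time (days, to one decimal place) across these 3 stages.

egg: 89 / (16.9 − 9.6) = 89 / 7.3 = 12.192 d.
1st instar: 96 / (16.9 − 7.8) = 96 / 9.1 = 10.549 d.
2nd instar: 53 / (16.9 − 10.1) = 53 / 6.8 = 7.794 d.
Sum = 30.535 ≈ 30.5 days.

30.5 days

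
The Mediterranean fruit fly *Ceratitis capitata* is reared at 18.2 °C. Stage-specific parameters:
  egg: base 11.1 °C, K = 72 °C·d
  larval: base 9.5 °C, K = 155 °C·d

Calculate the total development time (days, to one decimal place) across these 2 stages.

28.0 days

egg: 72 / (18.2 − 11.1) = 72 / 7.1 = 10.141 d.
larval: 155 / (18.2 − 9.5) = 155 / 8.7 = 17.816 d.
Sum = 27.957 ≈ 28.0 days.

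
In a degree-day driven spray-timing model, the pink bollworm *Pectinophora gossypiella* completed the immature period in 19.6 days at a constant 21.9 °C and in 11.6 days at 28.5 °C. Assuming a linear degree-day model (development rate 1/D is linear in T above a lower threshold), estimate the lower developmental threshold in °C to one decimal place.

Under the model K = D·(T − T_b), so D₁·(T₁ − T_b) = D₂·(T₂ − T_b).
19.6·(21.9 − T_b) = 11.6·(28.5 − T_b)
T_b = (19.6·21.9 − 11.6·28.5) / (19.6 − 11.6) = 98.64 / 8.0 = 12.330 °C ≈ 12.3 °C.

12.3 °C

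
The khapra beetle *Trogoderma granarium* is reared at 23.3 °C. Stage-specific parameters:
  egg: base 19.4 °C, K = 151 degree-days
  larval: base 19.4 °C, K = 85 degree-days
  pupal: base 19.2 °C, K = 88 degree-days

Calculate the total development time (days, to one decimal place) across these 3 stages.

82.0 days

egg: 151 / (23.3 − 19.4) = 151 / 3.9 = 38.718 d.
larval: 85 / (23.3 − 19.4) = 85 / 3.9 = 21.795 d.
pupal: 88 / (23.3 − 19.2) = 88 / 4.1 = 21.463 d.
Sum = 81.976 ≈ 82.0 days.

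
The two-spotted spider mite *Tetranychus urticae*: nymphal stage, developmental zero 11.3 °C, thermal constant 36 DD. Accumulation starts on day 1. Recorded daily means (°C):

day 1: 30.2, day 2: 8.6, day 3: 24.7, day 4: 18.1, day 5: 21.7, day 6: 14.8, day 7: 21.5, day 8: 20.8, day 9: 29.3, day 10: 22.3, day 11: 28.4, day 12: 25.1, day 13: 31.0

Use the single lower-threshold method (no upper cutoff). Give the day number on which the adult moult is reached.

day 4

Daily DD above 11.3 °C: 18.9, 0.0, 13.4, 6.8, 10.4, 3.5, 10.2, 9.5, 18.0, 11.0, 17.1, 13.8, 19.7.
Cumulative: 18.9, 18.9, 32.3, 39.1, 49.5, 53.0, 63.2, 72.7, 90.7, 101.7, 118.8, 132.6, 152.3.
The total first reaches 36 DD on day 4.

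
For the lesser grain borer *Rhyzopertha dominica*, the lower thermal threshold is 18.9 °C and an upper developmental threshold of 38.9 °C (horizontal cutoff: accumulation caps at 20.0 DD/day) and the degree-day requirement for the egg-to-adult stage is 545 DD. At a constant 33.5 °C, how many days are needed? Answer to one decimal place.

Daily accumulation = 33.5 − 18.9 = 14.6 DD/day.
Duration = 545 / 14.6 = 37.329 ≈ 37.3 days.

37.3 days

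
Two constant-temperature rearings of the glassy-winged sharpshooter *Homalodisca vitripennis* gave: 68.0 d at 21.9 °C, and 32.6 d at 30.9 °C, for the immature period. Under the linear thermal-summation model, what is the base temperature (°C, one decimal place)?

13.6 °C

Under the model K = D·(T − T_b), so D₁·(T₁ − T_b) = D₂·(T₂ − T_b).
68.0·(21.9 − T_b) = 32.6·(30.9 − T_b)
T_b = (68.0·21.9 − 32.6·30.9) / (68.0 − 32.6) = 481.86 / 35.4 = 13.612 °C ≈ 13.6 °C.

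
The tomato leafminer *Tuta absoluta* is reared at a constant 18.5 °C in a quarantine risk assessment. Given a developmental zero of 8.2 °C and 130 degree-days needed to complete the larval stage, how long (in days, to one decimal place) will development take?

12.6 days

Daily accumulation = 18.5 − 8.2 = 10.3 DD/day.
Duration = 130 / 10.3 = 12.621 ≈ 12.6 days.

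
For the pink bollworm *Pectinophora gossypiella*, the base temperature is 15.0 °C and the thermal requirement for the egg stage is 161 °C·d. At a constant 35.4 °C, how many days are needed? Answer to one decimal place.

7.9 days

Daily accumulation = 35.4 − 15.0 = 20.4 DD/day.
Duration = 161 / 20.4 = 7.892 ≈ 7.9 days.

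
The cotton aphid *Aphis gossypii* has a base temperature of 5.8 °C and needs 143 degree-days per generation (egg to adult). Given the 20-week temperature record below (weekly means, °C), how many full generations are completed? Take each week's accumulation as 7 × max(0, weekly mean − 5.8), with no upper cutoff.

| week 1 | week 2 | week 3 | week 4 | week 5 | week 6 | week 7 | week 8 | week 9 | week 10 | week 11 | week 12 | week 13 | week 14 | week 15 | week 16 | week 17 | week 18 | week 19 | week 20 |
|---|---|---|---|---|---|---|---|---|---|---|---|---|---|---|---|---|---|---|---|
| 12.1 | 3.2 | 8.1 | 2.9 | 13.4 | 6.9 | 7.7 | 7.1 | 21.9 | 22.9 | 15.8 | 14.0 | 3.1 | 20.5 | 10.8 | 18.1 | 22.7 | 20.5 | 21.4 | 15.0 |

7 generations

Weekly DD (7 × max(0, T̄ − 5.8)): 44.1, 0.0, 16.1, 0.0, 53.2, 7.7, 13.3, 9.1, 112.7, 119.7, 70.0, 57.4, 0.0, 102.9, 35.0, 86.1, 118.3, 102.9, 109.2, 64.4.
Season total = 1122.1 DD.
Complete generations = ⌊1122.1 / 143⌋ = 7.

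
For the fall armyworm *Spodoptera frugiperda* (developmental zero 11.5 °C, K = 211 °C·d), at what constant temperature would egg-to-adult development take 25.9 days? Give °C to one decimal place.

Required daily accumulation = 211 / 25.9 = 8.147 DD/day.
T = T_base + 8.147 = 11.5 + 8.147 = 19.647 ≈ 19.6 °C.

19.6 °C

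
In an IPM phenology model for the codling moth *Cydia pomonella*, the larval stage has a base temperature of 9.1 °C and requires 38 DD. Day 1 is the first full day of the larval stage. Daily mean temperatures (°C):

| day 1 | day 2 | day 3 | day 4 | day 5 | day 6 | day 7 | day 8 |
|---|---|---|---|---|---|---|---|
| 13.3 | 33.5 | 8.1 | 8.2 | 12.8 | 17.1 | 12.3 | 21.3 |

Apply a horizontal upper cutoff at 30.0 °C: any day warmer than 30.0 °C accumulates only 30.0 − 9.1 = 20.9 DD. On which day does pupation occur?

day 7

Daily DD above 9.1 °C (capped at 20.9): 4.2, 20.9, 0.0, 0.0, 3.7, 8.0, 3.2, 12.2.
Cumulative: 4.2, 25.1, 25.1, 25.1, 28.8, 36.8, 40.0, 52.2.
The total first reaches 38 DD on day 7.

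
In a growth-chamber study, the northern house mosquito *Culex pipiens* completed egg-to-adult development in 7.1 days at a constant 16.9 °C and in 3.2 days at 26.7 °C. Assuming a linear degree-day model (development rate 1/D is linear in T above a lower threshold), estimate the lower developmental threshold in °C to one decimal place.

8.9 °C

Equal thermal constants: D₁(T₁ − T_b) = D₂(T₂ − T_b).
7.1·(16.9 − T_b) = 3.2·(26.7 − T_b)
T_b = (7.1·16.9 − 3.2·26.7) / (7.1 − 3.2) = 34.55 / 3.9 = 8.859 °C ≈ 8.9 °C.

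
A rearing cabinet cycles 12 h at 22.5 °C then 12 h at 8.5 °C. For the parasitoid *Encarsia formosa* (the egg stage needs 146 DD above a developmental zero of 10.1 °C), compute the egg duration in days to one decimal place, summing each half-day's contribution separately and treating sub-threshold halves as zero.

23.5 days

Day half: max(0, 22.5 − 10.1) × 0.5 = 12.4 × 0.5 = 6.20 DD.
Night half: max(0, 8.5 − 10.1) × 0.5 = 0.0 × 0.5 = 0.00 DD.
Per 24 h: 6.20 DD/day.
Duration = 146 / 6.20 = 23.548 ≈ 23.5 days.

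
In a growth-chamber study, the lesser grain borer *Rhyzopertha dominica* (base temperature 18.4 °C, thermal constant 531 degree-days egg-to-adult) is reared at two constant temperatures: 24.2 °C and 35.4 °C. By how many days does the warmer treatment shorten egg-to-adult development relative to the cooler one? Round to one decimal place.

60.3 days

At 24.2 °C: 531 / (24.2 − 18.4) = 531 / 5.8 = 91.552 d.
At 35.4 °C: 531 / (35.4 − 18.4) = 531 / 17.0 = 31.235 d.
Difference = |91.552 − 31.235| = 60.316 ≈ 60.3 days.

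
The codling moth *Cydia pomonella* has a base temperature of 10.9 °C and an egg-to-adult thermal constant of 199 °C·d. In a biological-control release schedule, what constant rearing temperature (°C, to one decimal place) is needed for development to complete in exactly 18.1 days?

21.9 °C

Required daily accumulation = 199 / 18.1 = 10.994 DD/day.
T = T_base + 10.994 = 10.9 + 10.994 = 21.894 ≈ 21.9 °C.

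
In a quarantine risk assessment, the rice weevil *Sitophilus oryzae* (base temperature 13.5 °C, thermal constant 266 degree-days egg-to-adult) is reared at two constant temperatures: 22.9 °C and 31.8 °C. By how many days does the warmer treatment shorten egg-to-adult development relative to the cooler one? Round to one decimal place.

13.8 days

At 22.9 °C: 266 / (22.9 − 13.5) = 266 / 9.4 = 28.298 d.
At 31.8 °C: 266 / (31.8 − 13.5) = 266 / 18.3 = 14.536 d.
Difference = |28.298 − 14.536| = 13.762 ≈ 13.8 days.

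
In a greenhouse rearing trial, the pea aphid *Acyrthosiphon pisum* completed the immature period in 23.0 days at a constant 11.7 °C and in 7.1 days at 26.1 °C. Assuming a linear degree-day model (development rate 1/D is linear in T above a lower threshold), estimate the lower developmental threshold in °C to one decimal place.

5.3 °C

Under the model K = D·(T − T_b), so D₁·(T₁ − T_b) = D₂·(T₂ − T_b).
23.0·(11.7 − T_b) = 7.1·(26.1 − T_b)
T_b = (23.0·11.7 − 7.1·26.1) / (23.0 − 7.1) = 83.79 / 15.9 = 5.270 °C ≈ 5.3 °C.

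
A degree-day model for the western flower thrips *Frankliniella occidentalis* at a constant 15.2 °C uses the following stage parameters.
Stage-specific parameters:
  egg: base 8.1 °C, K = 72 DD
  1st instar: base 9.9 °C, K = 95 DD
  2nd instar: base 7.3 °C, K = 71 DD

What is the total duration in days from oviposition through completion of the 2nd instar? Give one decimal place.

37.1 days

egg: 72 / (15.2 − 8.1) = 72 / 7.1 = 10.141 d.
1st instar: 95 / (15.2 − 9.9) = 95 / 5.3 = 17.925 d.
2nd instar: 71 / (15.2 − 7.3) = 71 / 7.9 = 8.987 d.
Sum = 37.053 ≈ 37.1 days.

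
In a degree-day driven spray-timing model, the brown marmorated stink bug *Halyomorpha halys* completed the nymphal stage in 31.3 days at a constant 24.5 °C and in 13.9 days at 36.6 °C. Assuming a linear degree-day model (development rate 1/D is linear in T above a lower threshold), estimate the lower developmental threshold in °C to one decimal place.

14.8 °C

Equal thermal constants: D₁(T₁ − T_b) = D₂(T₂ − T_b).
31.3·(24.5 − T_b) = 13.9·(36.6 − T_b)
T_b = (31.3·24.5 − 13.9·36.6) / (31.3 − 13.9) = 258.11 / 17.4 = 14.834 °C ≈ 14.8 °C.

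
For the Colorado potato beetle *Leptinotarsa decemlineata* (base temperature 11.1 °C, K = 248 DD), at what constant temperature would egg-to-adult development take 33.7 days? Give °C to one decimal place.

18.5 °C

Required daily accumulation = 248 / 33.7 = 7.359 DD/day.
T = T_base + 7.359 = 11.1 + 7.359 = 18.459 ≈ 18.5 °C.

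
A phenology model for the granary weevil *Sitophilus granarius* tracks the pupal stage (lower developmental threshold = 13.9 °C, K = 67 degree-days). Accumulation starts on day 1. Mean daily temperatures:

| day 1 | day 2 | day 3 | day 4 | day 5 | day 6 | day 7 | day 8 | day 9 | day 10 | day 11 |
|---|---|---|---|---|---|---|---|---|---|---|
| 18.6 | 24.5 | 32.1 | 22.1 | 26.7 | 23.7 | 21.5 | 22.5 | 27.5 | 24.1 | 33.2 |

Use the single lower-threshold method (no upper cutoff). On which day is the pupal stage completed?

Daily DD above 13.9 °C: 4.7, 10.6, 18.2, 8.2, 12.8, 9.8, 7.6, 8.6, 13.6, 10.2, 19.3.
Cumulative: 4.7, 15.3, 33.5, 41.7, 54.5, 64.3, 71.9, 80.5, 94.1, 104.3, 123.6.
The total first reaches 67 DD on day 7.

day 7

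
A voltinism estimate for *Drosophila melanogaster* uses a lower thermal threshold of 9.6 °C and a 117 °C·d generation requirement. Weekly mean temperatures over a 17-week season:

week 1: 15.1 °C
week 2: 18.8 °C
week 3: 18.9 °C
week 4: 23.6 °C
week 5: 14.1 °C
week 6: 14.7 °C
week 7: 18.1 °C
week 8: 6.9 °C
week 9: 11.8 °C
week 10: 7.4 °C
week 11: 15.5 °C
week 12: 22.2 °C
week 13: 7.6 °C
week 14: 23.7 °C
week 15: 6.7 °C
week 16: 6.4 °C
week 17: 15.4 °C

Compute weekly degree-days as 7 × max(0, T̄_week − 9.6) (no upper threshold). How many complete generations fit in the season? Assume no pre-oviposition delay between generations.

Weekly DD (7 × max(0, T̄ − 9.6)): 38.5, 64.4, 65.1, 98.0, 31.5, 35.7, 59.5, 0.0, 15.4, 0.0, 41.3, 88.2, 0.0, 98.7, 0.0, 0.0, 40.6.
Season total = 676.9 DD.
Complete generations = ⌊676.9 / 117⌋ = 5.

5 generations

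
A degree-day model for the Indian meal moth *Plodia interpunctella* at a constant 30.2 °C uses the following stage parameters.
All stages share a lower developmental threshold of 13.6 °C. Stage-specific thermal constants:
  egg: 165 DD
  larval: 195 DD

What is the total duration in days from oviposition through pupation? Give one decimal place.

Daily accumulation at 30.2 °C = 30.2 − 13.6 = 16.6 DD/day.
Total K = 165 + 195 = 360 DD.
Total duration = 360 / 16.6 = 21.687 ≈ 21.7 days.

21.7 days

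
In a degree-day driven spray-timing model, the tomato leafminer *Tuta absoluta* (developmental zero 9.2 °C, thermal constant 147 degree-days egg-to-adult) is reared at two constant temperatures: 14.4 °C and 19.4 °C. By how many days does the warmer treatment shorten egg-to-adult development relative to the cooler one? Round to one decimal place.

At 14.4 °C: 147 / (14.4 − 9.2) = 147 / 5.2 = 28.269 d.
At 19.4 °C: 147 / (19.4 − 9.2) = 147 / 10.2 = 14.412 d.
Difference = |28.269 − 14.412| = 13.857 ≈ 13.9 days.

13.9 days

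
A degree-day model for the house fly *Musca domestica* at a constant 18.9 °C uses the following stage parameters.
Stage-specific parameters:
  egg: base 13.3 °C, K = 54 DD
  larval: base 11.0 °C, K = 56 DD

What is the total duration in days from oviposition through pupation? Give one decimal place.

egg: 54 / (18.9 − 13.3) = 54 / 5.6 = 9.643 d.
larval: 56 / (18.9 − 11.0) = 56 / 7.9 = 7.089 d.
Sum = 16.731 ≈ 16.7 days.

16.7 days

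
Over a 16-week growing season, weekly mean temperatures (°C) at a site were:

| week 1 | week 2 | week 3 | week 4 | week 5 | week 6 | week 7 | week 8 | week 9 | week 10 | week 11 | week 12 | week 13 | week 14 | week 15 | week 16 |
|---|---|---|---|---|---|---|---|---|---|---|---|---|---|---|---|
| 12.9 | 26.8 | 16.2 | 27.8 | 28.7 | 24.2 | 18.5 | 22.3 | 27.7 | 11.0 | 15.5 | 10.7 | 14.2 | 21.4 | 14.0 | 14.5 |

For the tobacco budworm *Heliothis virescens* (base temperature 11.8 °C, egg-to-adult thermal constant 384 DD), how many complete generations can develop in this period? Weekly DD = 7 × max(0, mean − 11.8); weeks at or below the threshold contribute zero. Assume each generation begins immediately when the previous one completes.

2 generations

Weekly DD (7 × max(0, T̄ − 11.8)): 7.7, 105.0, 30.8, 112.0, 118.3, 86.8, 46.9, 73.5, 111.3, 0.0, 25.9, 0.0, 16.8, 67.2, 15.4, 18.9.
Season total = 836.5 DD.
Complete generations = ⌊836.5 / 384⌋ = 2.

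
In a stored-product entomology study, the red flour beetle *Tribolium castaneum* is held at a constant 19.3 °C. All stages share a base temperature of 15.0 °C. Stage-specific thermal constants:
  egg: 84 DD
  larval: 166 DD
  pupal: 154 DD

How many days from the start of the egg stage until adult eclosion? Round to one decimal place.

94.0 days

Daily accumulation at 19.3 °C = 19.3 − 15.0 = 4.3 DD/day.
Total K = 84 + 166 + 154 = 404 DD.
Total duration = 404 / 4.3 = 93.953 ≈ 94.0 days.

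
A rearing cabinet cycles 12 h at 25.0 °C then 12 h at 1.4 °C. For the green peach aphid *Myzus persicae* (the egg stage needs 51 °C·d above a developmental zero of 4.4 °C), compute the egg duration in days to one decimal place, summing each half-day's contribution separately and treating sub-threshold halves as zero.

Day half: max(0, 25.0 − 4.4) × 0.5 = 20.6 × 0.5 = 10.30 DD.
Night half: max(0, 1.4 − 4.4) × 0.5 = 0.0 × 0.5 = 0.00 DD.
Per 24 h: 10.30 DD/day.
Duration = 51 / 10.30 = 4.951 ≈ 5.0 days.

5.0 days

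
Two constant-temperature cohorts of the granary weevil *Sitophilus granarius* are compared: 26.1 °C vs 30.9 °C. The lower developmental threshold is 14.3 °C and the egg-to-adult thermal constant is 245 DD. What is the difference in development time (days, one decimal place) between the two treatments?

At 26.1 °C: 245 / (26.1 − 14.3) = 245 / 11.8 = 20.763 d.
At 30.9 °C: 245 / (30.9 − 14.3) = 245 / 16.6 = 14.759 d.
Difference = |20.763 − 14.759| = 6.004 ≈ 6.0 days.

6.0 days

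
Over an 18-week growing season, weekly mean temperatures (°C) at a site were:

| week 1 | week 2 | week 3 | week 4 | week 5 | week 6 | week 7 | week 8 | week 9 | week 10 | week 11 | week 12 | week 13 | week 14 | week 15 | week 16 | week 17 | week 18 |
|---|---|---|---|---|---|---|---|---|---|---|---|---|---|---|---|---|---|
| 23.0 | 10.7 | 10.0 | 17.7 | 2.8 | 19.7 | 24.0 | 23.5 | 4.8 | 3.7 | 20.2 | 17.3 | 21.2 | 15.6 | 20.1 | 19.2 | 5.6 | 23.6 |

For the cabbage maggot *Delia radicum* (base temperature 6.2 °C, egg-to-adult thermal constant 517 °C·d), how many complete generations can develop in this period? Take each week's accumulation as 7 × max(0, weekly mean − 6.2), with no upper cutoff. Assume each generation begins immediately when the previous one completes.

Weekly DD (7 × max(0, T̄ − 6.2)): 117.6, 31.5, 26.6, 80.5, 0.0, 94.5, 124.6, 121.1, 0.0, 0.0, 98.0, 77.7, 105.0, 65.8, 97.3, 91.0, 0.0, 121.8.
Season total = 1253.0 DD.
Complete generations = ⌊1253.0 / 517⌋ = 2.

2 generations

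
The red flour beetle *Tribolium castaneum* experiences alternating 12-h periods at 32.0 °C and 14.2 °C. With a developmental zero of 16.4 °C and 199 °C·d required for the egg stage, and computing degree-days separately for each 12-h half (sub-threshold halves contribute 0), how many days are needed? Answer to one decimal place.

25.5 days

Day half: max(0, 32.0 − 16.4) × 0.5 = 15.6 × 0.5 = 7.80 DD.
Night half: max(0, 14.2 − 16.4) × 0.5 = 0.0 × 0.5 = 0.00 DD.
Per 24 h: 7.80 DD/day.
Duration = 199 / 7.80 = 25.513 ≈ 25.5 days.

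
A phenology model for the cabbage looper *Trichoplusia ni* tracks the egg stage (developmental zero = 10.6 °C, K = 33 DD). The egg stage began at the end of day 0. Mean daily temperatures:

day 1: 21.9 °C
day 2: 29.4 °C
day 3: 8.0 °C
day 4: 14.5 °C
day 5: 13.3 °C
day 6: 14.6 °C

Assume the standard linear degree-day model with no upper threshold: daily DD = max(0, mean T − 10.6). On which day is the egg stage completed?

Daily DD above 10.6 °C: 11.3, 18.8, 0.0, 3.9, 2.7, 4.0.
Cumulative: 11.3, 30.1, 30.1, 34.0, 36.7, 40.7.
The total first reaches 33 DD on day 4.

day 4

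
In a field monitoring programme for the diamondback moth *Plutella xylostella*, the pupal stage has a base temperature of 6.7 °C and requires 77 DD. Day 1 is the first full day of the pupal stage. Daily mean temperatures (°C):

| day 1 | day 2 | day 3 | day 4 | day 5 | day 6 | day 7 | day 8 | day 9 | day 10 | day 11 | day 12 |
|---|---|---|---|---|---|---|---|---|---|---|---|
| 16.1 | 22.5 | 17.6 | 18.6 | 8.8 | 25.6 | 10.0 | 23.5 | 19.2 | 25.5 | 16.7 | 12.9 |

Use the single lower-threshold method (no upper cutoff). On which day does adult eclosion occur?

Daily DD above 6.7 °C: 9.4, 15.8, 10.9, 11.9, 2.1, 18.9, 3.3, 16.8, 12.5, 18.8, 10.0, 6.2.
Cumulative: 9.4, 25.2, 36.1, 48.0, 50.1, 69.0, 72.3, 89.1, 101.6, 120.4, 130.4, 136.6.
The total first reaches 77 DD on day 8.

day 8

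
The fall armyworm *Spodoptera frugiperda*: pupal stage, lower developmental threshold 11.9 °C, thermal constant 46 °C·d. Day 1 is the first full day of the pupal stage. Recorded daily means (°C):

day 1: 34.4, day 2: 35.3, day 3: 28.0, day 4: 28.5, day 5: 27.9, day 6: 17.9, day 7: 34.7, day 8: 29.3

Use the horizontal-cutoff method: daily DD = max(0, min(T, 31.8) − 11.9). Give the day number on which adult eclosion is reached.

day 3

Daily DD above 11.9 °C (capped at 19.9): 19.9, 19.9, 16.1, 16.6, 16.0, 6.0, 19.9, 17.4.
Cumulative: 19.9, 39.8, 55.9, 72.5, 88.5, 94.5, 114.4, 131.8.
The total first reaches 46 DD on day 3.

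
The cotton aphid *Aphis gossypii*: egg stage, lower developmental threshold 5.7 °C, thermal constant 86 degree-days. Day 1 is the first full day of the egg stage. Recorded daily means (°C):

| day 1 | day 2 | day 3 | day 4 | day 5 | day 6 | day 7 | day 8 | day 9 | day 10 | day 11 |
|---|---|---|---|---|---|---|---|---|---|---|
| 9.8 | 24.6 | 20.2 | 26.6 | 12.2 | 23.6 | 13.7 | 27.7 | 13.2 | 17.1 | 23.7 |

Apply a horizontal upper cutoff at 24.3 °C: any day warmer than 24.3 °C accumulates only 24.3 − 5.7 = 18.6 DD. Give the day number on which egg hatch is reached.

day 7

Daily DD above 5.7 °C (capped at 18.6): 4.1, 18.6, 14.5, 18.6, 6.5, 17.9, 8.0, 18.6, 7.5, 11.4, 18.0.
Cumulative: 4.1, 22.7, 37.2, 55.8, 62.3, 80.2, 88.2, 106.8, 114.3, 125.7, 143.7.
The total first reaches 86 DD on day 7.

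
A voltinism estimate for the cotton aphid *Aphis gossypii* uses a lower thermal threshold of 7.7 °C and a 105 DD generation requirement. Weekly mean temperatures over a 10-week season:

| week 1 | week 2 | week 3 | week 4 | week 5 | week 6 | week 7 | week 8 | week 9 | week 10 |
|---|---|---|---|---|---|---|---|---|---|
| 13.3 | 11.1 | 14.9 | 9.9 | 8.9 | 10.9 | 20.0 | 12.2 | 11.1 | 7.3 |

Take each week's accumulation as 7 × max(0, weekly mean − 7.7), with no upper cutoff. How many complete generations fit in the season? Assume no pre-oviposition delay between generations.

2 generations

Weekly DD (7 × max(0, T̄ − 7.7)): 39.2, 23.8, 50.4, 15.4, 8.4, 22.4, 86.1, 31.5, 23.8, 0.0.
Season total = 301.0 DD.
Complete generations = ⌊301.0 / 105⌋ = 2.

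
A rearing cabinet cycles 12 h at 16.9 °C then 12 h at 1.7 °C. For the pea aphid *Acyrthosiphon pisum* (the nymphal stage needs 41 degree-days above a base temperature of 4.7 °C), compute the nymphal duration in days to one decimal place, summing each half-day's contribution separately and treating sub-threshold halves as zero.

6.7 days

Day half: max(0, 16.9 − 4.7) × 0.5 = 12.2 × 0.5 = 6.10 DD.
Night half: max(0, 1.7 − 4.7) × 0.5 = 0.0 × 0.5 = 0.00 DD.
Per 24 h: 6.10 DD/day.
Duration = 41 / 6.10 = 6.721 ≈ 6.7 days.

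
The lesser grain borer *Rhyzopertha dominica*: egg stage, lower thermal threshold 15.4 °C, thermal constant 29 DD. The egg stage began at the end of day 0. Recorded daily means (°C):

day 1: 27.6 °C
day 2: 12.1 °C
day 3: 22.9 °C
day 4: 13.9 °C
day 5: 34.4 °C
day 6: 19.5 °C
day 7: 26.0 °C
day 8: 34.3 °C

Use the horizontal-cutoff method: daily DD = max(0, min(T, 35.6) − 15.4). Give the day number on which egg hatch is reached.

day 5

Daily DD above 15.4 °C (capped at 20.2): 12.2, 0.0, 7.5, 0.0, 19.0, 4.1, 10.6, 18.9.
Cumulative: 12.2, 12.2, 19.7, 19.7, 38.7, 42.8, 53.4, 72.3.
The total first reaches 29 DD on day 5.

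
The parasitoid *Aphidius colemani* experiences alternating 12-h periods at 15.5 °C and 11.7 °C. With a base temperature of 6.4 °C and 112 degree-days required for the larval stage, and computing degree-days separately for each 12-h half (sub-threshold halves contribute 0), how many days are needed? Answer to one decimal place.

Day half: max(0, 15.5 − 6.4) × 0.5 = 9.1 × 0.5 = 4.55 DD.
Night half: max(0, 11.7 − 6.4) × 0.5 = 5.3 × 0.5 = 2.65 DD.
Per 24 h: 7.20 DD/day.
Duration = 112 / 7.20 = 15.556 ≈ 15.6 days.

15.6 days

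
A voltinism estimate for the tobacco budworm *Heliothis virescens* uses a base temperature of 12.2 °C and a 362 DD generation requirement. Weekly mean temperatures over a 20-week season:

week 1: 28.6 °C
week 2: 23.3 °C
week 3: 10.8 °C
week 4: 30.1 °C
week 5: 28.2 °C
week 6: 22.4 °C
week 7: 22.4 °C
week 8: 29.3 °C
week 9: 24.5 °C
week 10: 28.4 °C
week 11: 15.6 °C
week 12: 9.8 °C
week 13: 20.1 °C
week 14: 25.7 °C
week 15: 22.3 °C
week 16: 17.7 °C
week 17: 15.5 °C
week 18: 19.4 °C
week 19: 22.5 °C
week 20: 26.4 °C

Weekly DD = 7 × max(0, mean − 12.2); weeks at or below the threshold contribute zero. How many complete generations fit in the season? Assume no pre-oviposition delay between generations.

Weekly DD (7 × max(0, T̄ − 12.2)): 114.8, 77.7, 0.0, 125.3, 112.0, 71.4, 71.4, 119.7, 86.1, 113.4, 23.8, 0.0, 55.3, 94.5, 70.7, 38.5, 23.1, 50.4, 72.1, 99.4.
Season total = 1419.6 DD.
Complete generations = ⌊1419.6 / 362⌋ = 3.

3 generations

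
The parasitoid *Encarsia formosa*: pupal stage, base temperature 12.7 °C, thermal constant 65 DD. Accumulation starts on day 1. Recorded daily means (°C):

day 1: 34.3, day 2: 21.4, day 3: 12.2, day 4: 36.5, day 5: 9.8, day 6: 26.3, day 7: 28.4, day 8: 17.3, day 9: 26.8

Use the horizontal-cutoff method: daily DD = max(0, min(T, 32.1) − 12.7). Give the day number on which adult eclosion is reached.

day 7

Daily DD above 12.7 °C (capped at 19.4): 19.4, 8.7, 0.0, 19.4, 0.0, 13.6, 15.7, 4.6, 14.1.
Cumulative: 19.4, 28.1, 28.1, 47.5, 47.5, 61.1, 76.8, 81.4, 95.5.
The total first reaches 65 DD on day 7.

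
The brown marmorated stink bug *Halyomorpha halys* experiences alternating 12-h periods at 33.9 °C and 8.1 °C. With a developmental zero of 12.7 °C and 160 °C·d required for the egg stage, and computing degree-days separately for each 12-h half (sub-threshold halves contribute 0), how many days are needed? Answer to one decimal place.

Day half: max(0, 33.9 − 12.7) × 0.5 = 21.2 × 0.5 = 10.60 DD.
Night half: max(0, 8.1 − 12.7) × 0.5 = 0.0 × 0.5 = 0.00 DD.
Per 24 h: 10.60 DD/day.
Duration = 160 / 10.60 = 15.094 ≈ 15.1 days.

15.1 days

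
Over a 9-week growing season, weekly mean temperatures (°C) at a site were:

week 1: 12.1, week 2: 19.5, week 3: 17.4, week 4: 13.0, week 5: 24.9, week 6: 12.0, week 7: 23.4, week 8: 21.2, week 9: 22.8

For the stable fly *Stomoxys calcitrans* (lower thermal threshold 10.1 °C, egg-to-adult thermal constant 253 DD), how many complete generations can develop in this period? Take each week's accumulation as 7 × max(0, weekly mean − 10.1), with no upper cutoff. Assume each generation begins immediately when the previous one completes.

2 generations

Weekly DD (7 × max(0, T̄ − 10.1)): 14.0, 65.8, 51.1, 20.3, 103.6, 13.3, 93.1, 77.7, 88.9.
Season total = 527.8 DD.
Complete generations = ⌊527.8 / 253⌋ = 2.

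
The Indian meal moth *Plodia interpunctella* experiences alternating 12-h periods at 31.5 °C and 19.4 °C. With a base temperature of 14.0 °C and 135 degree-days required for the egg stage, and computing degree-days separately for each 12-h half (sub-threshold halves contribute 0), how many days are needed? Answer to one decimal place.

11.8 days

Day half: max(0, 31.5 − 14.0) × 0.5 = 17.5 × 0.5 = 8.75 DD.
Night half: max(0, 19.4 − 14.0) × 0.5 = 5.4 × 0.5 = 2.70 DD.
Per 24 h: 11.45 DD/day.
Duration = 135 / 11.45 = 11.790 ≈ 11.8 days.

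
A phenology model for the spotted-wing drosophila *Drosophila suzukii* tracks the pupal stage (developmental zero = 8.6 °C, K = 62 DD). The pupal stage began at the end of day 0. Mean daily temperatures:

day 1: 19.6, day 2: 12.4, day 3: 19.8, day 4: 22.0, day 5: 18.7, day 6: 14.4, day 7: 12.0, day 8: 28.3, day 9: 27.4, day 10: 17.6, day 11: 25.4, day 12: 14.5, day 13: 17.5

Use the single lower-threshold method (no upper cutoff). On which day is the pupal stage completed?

Daily DD above 8.6 °C: 11.0, 3.8, 11.2, 13.4, 10.1, 5.8, 3.4, 19.7, 18.8, 9.0, 16.8, 5.9, 8.9.
Cumulative: 11.0, 14.8, 26.0, 39.4, 49.5, 55.3, 58.7, 78.4, 97.2, 106.2, 123.0, 128.9, 137.8.
The total first reaches 62 DD on day 8.

day 8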